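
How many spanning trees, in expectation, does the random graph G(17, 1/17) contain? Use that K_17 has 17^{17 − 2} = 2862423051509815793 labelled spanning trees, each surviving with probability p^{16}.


K_17 has 17^{17 − 2} = 2862423051509815793 labelled spanning trees.
For each such spanning tree H, let X_H = 1 if all 16 edges of H are present in G. Then P[X_H = 1] = p^{16} = (1/17)^{16} = 1/48661191875666868481.
By linearity: E[X] = Σ_H E[X_H] = 2862423051509815793 · p^{16} = 2862423051509815793 · 1/48661191875666868481 = 1/17.
Numerically: E[X] ≈ 0.05882.

E[X] = 2862423051509815793 · (1/17)^{16} = 1/17 ≈ 0.05882.


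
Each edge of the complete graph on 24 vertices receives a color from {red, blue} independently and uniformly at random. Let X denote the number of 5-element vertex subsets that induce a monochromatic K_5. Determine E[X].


Let X = Σ_S X_S over the C(24, 5) = 42504 subsets S of size 5, where X_S = 1 if the K_5 on S is monochromatic.
For a fixed S, the K_5 on S has C(5, 2) = 10 edges. P[all 10 edges red] = (1/2)^10, and likewise for blue, so P[monochromatic] = 2·(1/2)^10 = 2^{1 − 10} = 1/512.
Summing: E[X] = C(24, 5) · 2^{1 − 10} = 42504 · 1/512 = 5313/64.
Numerically: E[X] ≈ 83.01562.

E[X] = C(24,5)·2^(1−C(5,2)) = 5313/64 ≈ 83.01562.


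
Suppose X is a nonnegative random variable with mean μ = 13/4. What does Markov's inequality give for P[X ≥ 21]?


μ = E[X] = 13/4, a = 21.
Markov: P[X ≥ 21] ≤ μ/a = (13/4)/21 = 13/84.
Numerically: ≈ 0.154762.
(Since a = 21 > μ = 3.250000, the bound 13/84 is < 1 and informative.)

P[X ≥ 21] ≤ 13/84 ≈ 0.154762.


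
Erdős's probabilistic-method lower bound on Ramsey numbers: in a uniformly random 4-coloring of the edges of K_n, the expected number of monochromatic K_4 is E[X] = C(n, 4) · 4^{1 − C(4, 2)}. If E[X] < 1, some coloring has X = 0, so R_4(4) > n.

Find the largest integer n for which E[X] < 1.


We need C(n, 4) · 4^{1 − 6} < 1, i.e. C(n, 4) < 4^{6 − 1} = 1024.
Check values of n near the boundary:
  n = 9: C(9, 4) = 126; 126 < 1024? YES
  n = 10: C(10, 4) = 210; 210 < 1024? YES
  n = 11: C(11, 4) = 330; 330 < 1024? YES
  n = 12: C(12, 4) = 495; 495 < 1024? YES
  n = 13: C(13, 4) = 715; 715 < 1024? YES
  n = 14: C(14, 4) = 1001; 1001 < 1024? YES
  n = 15: C(15, 4) = 1365; 1365 < 1024? NO
  n = 16: C(16, 4) = 1820; 1820 < 1024? NO
The largest n with C(n, 4) < 1024 is n = 14 (where E[X] = 1001/1024 ≈ 0.978). Hence R_4(4) > 14, i.e. R_4(4) ≥ 15.

Largest n = 14; hence R_4(4) > 14.


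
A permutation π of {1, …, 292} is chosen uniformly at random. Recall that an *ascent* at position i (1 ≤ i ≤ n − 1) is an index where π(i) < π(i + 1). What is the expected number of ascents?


Write X = Σ X_I over i = 1, …, 291, with X_I the indicator of one ascent.
There are 291 indicators.
For each fixed i, the pair (π(i), π(i+1)) is a uniformly random ordered pair of distinct values from {1, …, 292}; by symmetry P[π(i) < π(i+1)] = 1/2.
By linearity: E[X] = 291 · (1/2) = (292 − 1) · (1/2) = 291/2 ≈ 145.500.

E[X] = 291/2 = 145.500.


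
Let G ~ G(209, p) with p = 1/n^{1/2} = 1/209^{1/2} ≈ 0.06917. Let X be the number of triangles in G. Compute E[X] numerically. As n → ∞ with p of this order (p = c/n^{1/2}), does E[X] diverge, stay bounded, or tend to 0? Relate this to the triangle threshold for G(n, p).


Number of potential triangles: C(209, 3) = 1499784.
Each occurs with probability p³ ≈ (0.06917)³ ≈ 3.309639e-04.
By linearity: E[X] = C(209, 3)·p³ ≈ 1499784 · 3.309639e-04 ≈ 496.3743.
Since α = 1/2 < 1, p = c/n^{1/2} ≫ 1/n is above the triangle threshold p ~ 1/n. Asymptotically E[X] ~ (c³/6)·n^{3(1−α)} = (1³/6)·n^{1.5} → ∞; triangles are abundant w.h.p.

E[X] ≈ 496.3743; in regime p = Θ(1/n^{1/2}) E[X] diverges (above the triangle threshold p ~ 1/n).


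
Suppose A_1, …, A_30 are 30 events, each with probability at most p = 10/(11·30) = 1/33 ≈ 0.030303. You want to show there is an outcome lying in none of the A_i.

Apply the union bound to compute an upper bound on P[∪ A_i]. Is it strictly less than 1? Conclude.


Union bound: P[∪_{i=1}^{30} A_i] ≤ Σ_i P[A_i] ≤ 30·p = 30·(1/33) = 10/11.
Numerically: 10/11 ≈ 0.909091.
Is 10/11 < 1? YES.
Since P[∪ A_i] ≤ 10/11 < 1, the complement has P[∩ A_i^c] ≥ 1 − 10/11 = 1/11 > 0, so some outcome avoids every A_i.

30·p = 10/11 ≈ 0.909091; existence CERTIFIED by the union bound.


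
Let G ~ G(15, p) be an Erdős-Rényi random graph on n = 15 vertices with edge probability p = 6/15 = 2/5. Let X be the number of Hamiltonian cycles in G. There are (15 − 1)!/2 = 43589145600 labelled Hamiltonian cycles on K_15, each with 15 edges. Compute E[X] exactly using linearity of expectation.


K_15 has (15 − 1)!/2 = 43589145600 labelled Hamiltonian cycles.
For each such Hamiltonian cycle H, let X_H = 1 if all 15 edges of H are present in G. Then P[X_H = 1] = p^{15} = (2/5)^{15} = 32768/30517578125.
Summing the indicators: E[X] = Σ_H E[X_H] = 43589145600 · p^{15} = 43589145600 · 32768/30517578125 = 57133164920832/1220703125.
Numerically: E[X] ≈ 4.68e+04.

E[X] = 43589145600 · (2/5)^{15} = 57133164920832/1220703125 ≈ 4.68e+04.


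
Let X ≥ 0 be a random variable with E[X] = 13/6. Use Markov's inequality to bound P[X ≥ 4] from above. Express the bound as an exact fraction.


μ = E[X] = 13/6, a = 4.
Markov: P[X ≥ 4] ≤ μ/a = (13/6)/4 = 13/24.
Numerically: ≈ 0.5417.
(Since a = 4 > μ = 2.1667, the bound 13/24 is < 1 and informative.)

P[X ≥ 4] ≤ 13/24 ≈ 0.5417.


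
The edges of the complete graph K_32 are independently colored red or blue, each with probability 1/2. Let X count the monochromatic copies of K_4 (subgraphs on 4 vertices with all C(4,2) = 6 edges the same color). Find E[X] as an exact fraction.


Let X = Σ_S X_S over the C(32, 4) = 35960 subsets S of size 4, where X_S = 1 if the K_4 on S is monochromatic.
For a fixed S, the K_4 on S has C(4, 2) = 6 edges. P[all 6 edges red] = (1/2)^6, and likewise for blue, so P[monochromatic] = 2·(1/2)^6 = 2^{1 − 6} = 1/32.
By linearity of expectation: E[X] = C(32, 4) · 2^{1 − 6} = 35960 · 1/32 = 4495/4.
Numerically: E[X] ≈ 1123.750.

E[X] = C(32,4)·2^(1−C(4,2)) = 4495/4 ≈ 1123.750.


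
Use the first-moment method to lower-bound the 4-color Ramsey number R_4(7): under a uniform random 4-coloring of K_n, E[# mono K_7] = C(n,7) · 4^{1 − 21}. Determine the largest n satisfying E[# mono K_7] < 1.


We need C(n, 7) · 4^{1 − 21} < 1, i.e. C(n, 7) < 4^{21 − 1} = 1099511627776.
Check values of n near the boundary:
  n = 174: C(174, 7) = 847879782984; 847879782984 < 1099511627776? YES
  n = 175: C(175, 7) = 883208107275; 883208107275 < 1099511627776? YES
  n = 176: C(176, 7) = 919790691600; 919790691600 < 1099511627776? YES
  n = 177: C(177, 7) = 957664425960; 957664425960 < 1099511627776? YES
  n = 178: C(178, 7) = 996867063280; 996867063280 < 1099511627776? YES
  n = 179: C(179, 7) = 1037437234460; 1037437234460 < 1099511627776? YES
  n = 180: C(180, 7) = 1079414463600; 1079414463600 < 1099511627776? YES
  n = 181: C(181, 7) = 1122839183400; 1122839183400 < 1099511627776? NO
  n = 182: C(182, 7) = 1167752750736; 1167752750736 < 1099511627776? NO
  n = 183: C(183, 7) = 1214197462413; 1214197462413 < 1099511627776? NO
The largest n with C(n, 7) < 1099511627776 is n = 180 (where E[X] = 67463403975/68719476736 ≈ 0.9817217). Hence R_4(7) > 180, i.e. R_4(7) ≥ 181.

Largest n = 180; hence R_4(7) > 180.


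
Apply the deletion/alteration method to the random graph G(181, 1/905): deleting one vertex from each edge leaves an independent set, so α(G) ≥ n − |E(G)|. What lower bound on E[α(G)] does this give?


E[|E(G)|] = C(181, 2)·p = 16290 · (1/905) = 18.
E[α(G)] ≥ n − E[|E(G)|] = 181 − 18 = 163.
Numerically: ≈ 163.000000.
(This is only a lower bound; the true E[α(G)] may be larger.)

E[α(G)] ≥ 163 ≈ 163.000000.


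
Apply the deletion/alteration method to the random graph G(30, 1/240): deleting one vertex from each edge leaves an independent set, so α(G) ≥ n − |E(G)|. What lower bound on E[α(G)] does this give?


E[|E(G)|] = C(30, 2)·p = 435 · (1/240) = 29/16.
E[α(G)] ≥ n − E[|E(G)|] = 30 − 29/16 = 451/16.
Numerically: ≈ 28.187500.
(This is only a lower bound; the true E[α(G)] may be larger.)

E[α(G)] ≥ 451/16 ≈ 28.187500.


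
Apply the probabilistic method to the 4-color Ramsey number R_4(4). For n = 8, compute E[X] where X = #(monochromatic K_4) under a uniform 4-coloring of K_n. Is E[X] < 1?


E[X] = C(8, 4) · 4^{1 − 6} = 70 · 4^{−5} = 70/1024.
As a reduced fraction: E[X] = 35/512 ≈ 0.0683594.
Is E[X] < 1? YES.
Since E[X] < 1, there exists a 4-coloring of K_{8} with no monochromatic K_4; hence R_4(4) > 8.

E[X] = 35/512 ≈ 0.0683594; E[X] < 1, so R_4(4) > 8.


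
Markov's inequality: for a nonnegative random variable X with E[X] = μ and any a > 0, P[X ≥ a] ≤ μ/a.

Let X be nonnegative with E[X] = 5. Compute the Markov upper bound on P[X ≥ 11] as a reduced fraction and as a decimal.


μ = E[X] = 5, a = 11.
Markov: P[X ≥ 11] ≤ μ/a = (5)/11 = 5/11.
Numerically: ≈ 0.455.
(Since a = 11 > μ = 5.000, the bound 5/11 is < 1 and informative.)

P[X ≥ 11] ≤ 5/11 ≈ 0.455.


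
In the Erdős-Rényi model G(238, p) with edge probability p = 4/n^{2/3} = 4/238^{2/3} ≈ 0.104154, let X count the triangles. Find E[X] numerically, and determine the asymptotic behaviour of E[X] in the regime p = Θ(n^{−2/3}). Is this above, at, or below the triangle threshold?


Number of potential triangles: C(238, 3) = 2218636.
Each occurs with probability p³ ≈ (0.104154)³ ≈ 1.12986371e-03.
By linearity: E[X] = C(238, 3)·p³ ≈ 2218636 · 1.12986371e-03 ≈ 2506.756303.
Since α = 2/3 < 1, p = c/n^{2/3} ≫ 1/n is above the triangle threshold p ~ 1/n. Asymptotically E[X] ~ (c³/6)·n^{3(1−α)} = (4³/6)·n^{1} → ∞; triangles are abundant w.h.p.

E[X] ≈ 2506.756303; in regime p = Θ(1/n^{2/3}) E[X] diverges (above the triangle threshold p ~ 1/n).


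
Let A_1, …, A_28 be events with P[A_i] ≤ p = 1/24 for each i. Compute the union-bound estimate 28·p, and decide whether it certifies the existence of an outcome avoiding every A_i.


Union bound: P[∪_{i=1}^{28} A_i] ≤ Σ_i P[A_i] ≤ 28·p = 28·(1/24) = 7/6.
Numerically: 7/6 ≈ 1.167.
Is 7/6 < 1? NO.
Since the bound 7/6 is ≥ 1, the union bound is uninformative here; it does NOT by itself certify existence.

28·p = 7/6 ≈ 1.167; existence NOT certified by the union bound.


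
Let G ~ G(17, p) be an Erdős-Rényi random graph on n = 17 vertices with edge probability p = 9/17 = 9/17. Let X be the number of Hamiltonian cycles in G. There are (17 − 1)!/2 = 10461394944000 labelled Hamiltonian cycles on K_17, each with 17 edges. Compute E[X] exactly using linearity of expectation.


K_17 has (17 − 1)!/2 = 10461394944000 labelled Hamiltonian cycles.
For each such Hamiltonian cycle H, let X_H = 1 if all 17 edges of H are present in G. Then P[X_H = 1] = p^{17} = (9/17)^{17} = 16677181699666569/827240261886336764177.
By linearity of expectation: E[X] = Σ_H E[X_H] = 10461394944000 · p^{17} = 10461394944000 · 16677181699666569/827240261886336764177 = 174466584313061171422427136000/827240261886336764177.
Numerically: E[X] ≈ 2.109e+08.

E[X] = 10461394944000 · (9/17)^{17} = 174466584313061171422427136000/827240261886336764177 ≈ 2.109e+08.


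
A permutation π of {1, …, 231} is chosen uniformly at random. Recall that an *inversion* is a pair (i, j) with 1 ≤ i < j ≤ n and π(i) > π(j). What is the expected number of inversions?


Write X = Σ X_I over the C(231, 2) = 26565 pairs i < j, with X_I the indicator of one inversion.
There are 26565 indicators.
For each fixed pair i < j, the values π(i) and π(j) are two distinct elements of {1, …, 231} in uniformly random order; by symmetry P[π(i) > π(j)] = 1/2.
By linearity: E[X] = 26565 · (1/2) = C(231, 2) · (1/2) = 26565/2 = 26565/2 ≈ 13282.500000.

E[X] = 26565/2 = 13282.500000.


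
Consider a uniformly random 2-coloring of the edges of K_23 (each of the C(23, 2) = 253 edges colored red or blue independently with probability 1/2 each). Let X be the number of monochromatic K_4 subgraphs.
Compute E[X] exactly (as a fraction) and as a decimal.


Let X = Σ_S X_S over the C(23, 4) = 8855 subsets S of size 4, where X_S = 1 if the K_4 on S is monochromatic.
For a fixed S, the K_4 on S has C(4, 2) = 6 edges. P[all 6 edges red] = (1/2)^6, and likewise for blue, so P[monochromatic] = 2·(1/2)^6 = 2^{1 − 6} = 1/32.
By linearity: E[X] = C(23, 4) · 2^{1 − 6} = 8855 · 1/32 = 8855/32.
Numerically: E[X] ≈ 276.7188.

E[X] = C(23,4)·2^(1−C(4,2)) = 8855/32 ≈ 276.7188.


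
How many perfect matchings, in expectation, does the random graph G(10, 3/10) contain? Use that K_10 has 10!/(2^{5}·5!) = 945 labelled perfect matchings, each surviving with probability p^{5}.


K_10 has 10!/(2^{5}·5!) = 945 labelled perfect matchings.
For each such perfect matching H, let X_H = 1 if all 5 edges of H are present in G. Then P[X_H = 1] = p^{5} = (3/10)^{5} = 243/100000.
By linearity: E[X] = Σ_H E[X_H] = 945 · p^{5} = 945 · 243/100000 = 45927/20000.
Numerically: E[X] ≈ 2.29635.

E[X] = 945 · (3/10)^{5} = 45927/20000 ≈ 2.29635.


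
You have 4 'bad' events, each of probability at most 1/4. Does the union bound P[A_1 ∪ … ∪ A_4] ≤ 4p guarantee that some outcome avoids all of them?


Union bound: P[∪_{i=1}^{4} A_i] ≤ Σ_i P[A_i] ≤ 4·p = 4·(1/4) = 1.
Numerically: 1 ≈ 1.000.
Is 1 < 1? NO.
Since the bound 1 is ≥ 1, the union bound is uninformative here; it does NOT by itself certify existence.

4·p = 1 ≈ 1.000; existence NOT certified by the union bound.


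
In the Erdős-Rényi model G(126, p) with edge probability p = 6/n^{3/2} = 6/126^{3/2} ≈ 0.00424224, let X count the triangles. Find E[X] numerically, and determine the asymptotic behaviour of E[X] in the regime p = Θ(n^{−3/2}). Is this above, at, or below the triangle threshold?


Number of potential triangles: C(126, 3) = 325500.
Each occurs with probability p³ ≈ (0.00424224)³ ≈ 7.63460018e-08.
By linearity: E[X] = C(126, 3)·p³ ≈ 325500 · 7.63460018e-08 ≈ 0.024851.
Since α = 3/2 > 1, p = c/n^{3/2} = o(1/n) is below the triangle threshold p ~ 1/n. Asymptotically E[X] ~ (c³/6)·n^{3(1−α)} = (6³/6)·n^{-1.5} → 0, so by Markov's inequality G has no triangles w.h.p.

E[X] ≈ 0.024851; in regime p = Θ(1/n^{3/2}) E[X] tends to 0 (below the triangle threshold p ~ 1/n).


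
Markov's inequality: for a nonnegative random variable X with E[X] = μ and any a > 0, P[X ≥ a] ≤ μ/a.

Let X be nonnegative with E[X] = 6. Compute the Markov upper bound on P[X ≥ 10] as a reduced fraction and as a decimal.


μ = E[X] = 6, a = 10.
Markov: P[X ≥ 10] ≤ μ/a = (6)/10 = 3/5.
Numerically: ≈ 0.600.
(Since a = 10 > μ = 6.000, the bound 3/5 is < 1 and informative.)

P[X ≥ 10] ≤ 3/5 ≈ 0.600.


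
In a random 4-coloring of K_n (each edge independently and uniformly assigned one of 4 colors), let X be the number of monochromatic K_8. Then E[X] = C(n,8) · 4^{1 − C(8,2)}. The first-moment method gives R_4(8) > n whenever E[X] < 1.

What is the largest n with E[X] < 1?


We need C(n, 8) · 4^{1 − 28} < 1, i.e. C(n, 8) < 4^{28 − 1} = 18014398509481984.
Check values of n near the boundary:
  n = 407: C(407, 8) = 17424959239309050; 17424959239309050 < 18014398509481984? YES
  n = 408: C(408, 8) = 17773458424095231; 17773458424095231 < 18014398509481984? YES
  n = 409: C(409, 8) = 18128041135797879; 18128041135797879 < 18014398509481984? NO
The largest n with C(n, 8) < 18014398509481984 is n = 408 (where E[X] = 17773458424095231/18014398509481984 ≈ 0.98663). Hence R_4(8) > 408, i.e. R_4(8) ≥ 409.

Largest n = 408; hence R_4(8) > 408.


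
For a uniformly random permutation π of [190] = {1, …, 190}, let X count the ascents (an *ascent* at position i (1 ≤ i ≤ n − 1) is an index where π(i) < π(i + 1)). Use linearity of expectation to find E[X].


Write X = Σ X_I over i = 1, …, 189, with X_I the indicator of one ascent.
There are 189 indicators.
For each fixed i, the pair (π(i), π(i+1)) is a uniformly random ordered pair of distinct values from {1, …, 190}; by symmetry P[π(i) < π(i+1)] = 1/2.
By linearity: E[X] = 189 · (1/2) = (190 − 1) · (1/2) = 189/2 ≈ 94.50000.

E[X] = 189/2 = 94.50000.


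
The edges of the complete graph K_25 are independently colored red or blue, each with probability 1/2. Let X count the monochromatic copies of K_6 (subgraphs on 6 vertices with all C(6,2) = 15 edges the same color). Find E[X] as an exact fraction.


Let X = Σ_S X_S over the C(25, 6) = 177100 subsets S of size 6, where X_S = 1 if the K_6 on S is monochromatic.
For a fixed S, the K_6 on S has C(6, 2) = 15 edges. P[all 15 edges red] = (1/2)^15, and likewise for blue, so P[monochromatic] = 2·(1/2)^15 = 2^{1 − 15} = 1/16384.
By linearity of expectation: E[X] = C(25, 6) · 2^{1 − 15} = 177100 · 1/16384 = 44275/4096.
Numerically: E[X] ≈ 10.8093.

E[X] = C(25,6)·2^(1−C(6,2)) = 44275/4096 ≈ 10.8093.


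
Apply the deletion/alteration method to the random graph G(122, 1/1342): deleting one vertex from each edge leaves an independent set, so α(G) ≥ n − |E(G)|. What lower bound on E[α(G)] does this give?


E[|E(G)|] = C(122, 2)·p = 7381 · (1/1342) = 11/2.
E[α(G)] ≥ n − E[|E(G)|] = 122 − 11/2 = 233/2.
Numerically: ≈ 116.50000.
(This is only a lower bound; the true E[α(G)] may be larger.)

E[α(G)] ≥ 233/2 ≈ 116.50000.


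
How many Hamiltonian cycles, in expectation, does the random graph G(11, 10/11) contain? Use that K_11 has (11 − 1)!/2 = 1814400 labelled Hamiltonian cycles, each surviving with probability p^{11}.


K_11 has (11 − 1)!/2 = 1814400 labelled Hamiltonian cycles.
For each such Hamiltonian cycle H, let X_H = 1 if all 11 edges of H are present in G. Then P[X_H = 1] = p^{11} = (10/11)^{11} = 100000000000/285311670611.
By linearity: E[X] = Σ_H E[X_H] = 1814400 · p^{11} = 1814400 · 100000000000/285311670611 = 181440000000000000/285311670611.
Numerically: E[X] ≈ 6.36e+05.

E[X] = 1814400 · (10/11)^{11} = 181440000000000000/285311670611 ≈ 6.36e+05.


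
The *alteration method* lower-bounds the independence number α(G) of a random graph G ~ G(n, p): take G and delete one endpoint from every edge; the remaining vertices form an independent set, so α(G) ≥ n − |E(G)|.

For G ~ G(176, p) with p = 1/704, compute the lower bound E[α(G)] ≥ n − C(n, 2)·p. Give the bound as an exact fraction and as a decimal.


E[|E(G)|] = C(176, 2)·p = 15400 · (1/704) = 175/8.
E[α(G)] ≥ n − E[|E(G)|] = 176 − 175/8 = 1233/8.
Numerically: ≈ 154.1250.
(This is only a lower bound; the true E[α(G)] may be larger.)

E[α(G)] ≥ 1233/8 ≈ 154.1250.


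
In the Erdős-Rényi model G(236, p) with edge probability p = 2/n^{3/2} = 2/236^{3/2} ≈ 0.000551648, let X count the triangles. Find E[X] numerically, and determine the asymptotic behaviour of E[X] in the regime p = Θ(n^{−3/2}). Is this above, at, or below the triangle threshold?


Number of potential triangles: C(236, 3) = 2162940.
Each occurs with probability p³ ≈ (0.000551648)³ ≈ 1.67874980e-10.
By linearity: E[X] = C(236, 3)·p³ ≈ 2162940 · 1.67874980e-10 ≈ 0.000363.
Since α = 3/2 > 1, p = c/n^{3/2} = o(1/n) is below the triangle threshold p ~ 1/n. Asymptotically E[X] ~ (c³/6)·n^{3(1−α)} = (2³/6)·n^{-1.5} → 0, so by Markov's inequality G has no triangles w.h.p.

E[X] ≈ 0.000363; in regime p = Θ(1/n^{3/2}) E[X] tends to 0 (below the triangle threshold p ~ 1/n).


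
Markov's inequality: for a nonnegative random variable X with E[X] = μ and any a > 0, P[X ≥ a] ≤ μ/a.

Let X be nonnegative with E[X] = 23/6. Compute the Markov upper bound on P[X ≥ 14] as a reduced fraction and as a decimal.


μ = E[X] = 23/6, a = 14.
Markov: P[X ≥ 14] ≤ μ/a = (23/6)/14 = 23/84.
Numerically: ≈ 0.27381.
(Since a = 14 > μ = 3.83333, the bound 23/84 is < 1 and informative.)

P[X ≥ 14] ≤ 23/84 ≈ 0.27381.


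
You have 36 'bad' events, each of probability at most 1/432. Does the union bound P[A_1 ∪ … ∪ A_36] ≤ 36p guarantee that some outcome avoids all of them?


Union bound: P[∪_{i=1}^{36} A_i] ≤ Σ_i P[A_i] ≤ 36·p = 36·(1/432) = 1/12.
Numerically: 1/12 ≈ 0.083333.
Is 1/12 < 1? YES.
Since P[∪ A_i] ≤ 1/12 < 1, the complement has P[∩ A_i^c] ≥ 1 − 1/12 = 11/12 > 0, so some outcome avoids every A_i.

36·p = 1/12 ≈ 0.083333; existence CERTIFIED by the union bound.


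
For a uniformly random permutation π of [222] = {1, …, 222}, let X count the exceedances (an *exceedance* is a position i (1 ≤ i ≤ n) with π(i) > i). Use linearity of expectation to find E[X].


Write X = Σ_{i=1}^{222} X_i, where X_i = 1_{π(i) > i}.
For each fixed i, π(i) is uniform over {1, …, 222} (marginal of a uniform permutation), so P[π(i) > i] = (n − i)/n. Summing: Σ_{i=1}^{222} (n − i)/n = (0 + 1 + … + 221)/222 = 222(222 − 1)/(2·222) = (222 − 1)/2.
Hence E[X] = Σ_{i=1}^{222} (222 − i)/222 = 221/2 ≈ 110.5000.

E[X] = 221/2 = 110.5000.


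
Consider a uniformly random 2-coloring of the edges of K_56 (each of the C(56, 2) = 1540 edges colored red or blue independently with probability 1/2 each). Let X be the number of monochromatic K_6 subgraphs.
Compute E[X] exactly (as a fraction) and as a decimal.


Let X = Σ_S X_S over the C(56, 6) = 32468436 subsets S of size 6, where X_S = 1 if the K_6 on S is monochromatic.
For a fixed S, the K_6 on S has C(6, 2) = 15 edges. P[all 15 edges red] = (1/2)^15, and likewise for blue, so P[monochromatic] = 2·(1/2)^15 = 2^{1 − 15} = 1/16384.
By linearity: E[X] = C(56, 6) · 2^{1 − 15} = 32468436 · 1/16384 = 8117109/4096.
Numerically: E[X] ≈ 1981.71606.

E[X] = C(56,6)·2^(1−C(6,2)) = 8117109/4096 ≈ 1981.71606.


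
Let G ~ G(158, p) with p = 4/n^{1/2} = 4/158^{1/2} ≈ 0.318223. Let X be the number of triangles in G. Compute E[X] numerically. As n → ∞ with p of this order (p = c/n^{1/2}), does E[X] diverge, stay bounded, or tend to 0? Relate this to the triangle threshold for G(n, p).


Number of potential triangles: C(158, 3) = 644956.
Each occurs with probability p³ ≈ (0.318223)³ ≈ 3.22251052e-02.
By linearity: E[X] = C(158, 3)·p³ ≈ 644956 · 3.22251052e-02 ≈ 20783.774938.
Since α = 1/2 < 1, p = c/n^{1/2} ≫ 1/n is above the triangle threshold p ~ 1/n. Asymptotically E[X] ~ (c³/6)·n^{3(1−α)} = (4³/6)·n^{1.5} → ∞; triangles are abundant w.h.p.

E[X] ≈ 20783.774938; in regime p = Θ(1/n^{1/2}) E[X] diverges (above the triangle threshold p ~ 1/n).


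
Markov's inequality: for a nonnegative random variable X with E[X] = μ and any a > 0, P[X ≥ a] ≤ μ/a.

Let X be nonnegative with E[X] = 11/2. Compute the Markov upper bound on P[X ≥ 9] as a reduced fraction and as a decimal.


μ = E[X] = 11/2, a = 9.
Markov: P[X ≥ 9] ≤ μ/a = (11/2)/9 = 11/18.
Numerically: ≈ 0.611.
(Since a = 9 > μ = 5.500, the bound 11/18 is < 1 and informative.)

P[X ≥ 9] ≤ 11/18 ≈ 0.611.


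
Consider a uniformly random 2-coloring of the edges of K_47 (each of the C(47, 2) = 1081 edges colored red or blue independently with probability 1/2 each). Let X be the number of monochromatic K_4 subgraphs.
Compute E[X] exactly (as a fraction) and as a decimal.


Let X = Σ_S X_S over the C(47, 4) = 178365 subsets S of size 4, where X_S = 1 if the K_4 on S is monochromatic.
For a fixed S, the K_4 on S has C(4, 2) = 6 edges. P[all 6 edges red] = (1/2)^6, and likewise for blue, so P[monochromatic] = 2·(1/2)^6 = 2^{1 − 6} = 1/32.
By linearity: E[X] = C(47, 4) · 2^{1 − 6} = 178365 · 1/32 = 178365/32.
Numerically: E[X] ≈ 5573.90625.

E[X] = C(47,4)·2^(1−C(4,2)) = 178365/32 ≈ 5573.90625.


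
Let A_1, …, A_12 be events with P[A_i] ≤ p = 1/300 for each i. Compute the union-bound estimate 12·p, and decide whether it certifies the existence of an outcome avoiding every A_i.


Union bound: P[∪_{i=1}^{12} A_i] ≤ Σ_i P[A_i] ≤ 12·p = 12·(1/300) = 1/25.
Numerically: 1/25 ≈ 0.0400.
Is 1/25 < 1? YES.
Since P[∪ A_i] ≤ 1/25 < 1, the complement has P[∩ A_i^c] ≥ 1 − 1/25 = 24/25 > 0, so some outcome avoids every A_i.

12·p = 1/25 ≈ 0.0400; existence CERTIFIED by the union bound.


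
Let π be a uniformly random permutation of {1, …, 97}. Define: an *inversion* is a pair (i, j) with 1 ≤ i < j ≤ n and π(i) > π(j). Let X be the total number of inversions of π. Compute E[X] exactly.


Write X = Σ X_I over the C(97, 2) = 4656 pairs i < j, with X_I the indicator of one inversion.
There are 4656 indicators.
For each fixed pair i < j, the values π(i) and π(j) are two distinct elements of {1, …, 97} in uniformly random order; by symmetry P[π(i) > π(j)] = 1/2.
By linearity: E[X] = 4656 · (1/2) = C(97, 2) · (1/2) = 4656/2 = 2328 ≈ 2328.0000.

E[X] = 2328 = 2328.0000.


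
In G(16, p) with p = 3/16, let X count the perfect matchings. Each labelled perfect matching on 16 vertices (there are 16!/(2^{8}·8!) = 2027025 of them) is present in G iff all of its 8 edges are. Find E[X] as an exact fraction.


K_16 has 16!/(2^{8}·8!) = 2027025 labelled perfect matchings.
For each such perfect matching H, let X_H = 1 if all 8 edges of H are present in G. Then P[X_H = 1] = p^{8} = (3/16)^{8} = 6561/4294967296.
By linearity of expectation: E[X] = Σ_H E[X_H] = 2027025 · p^{8} = 2027025 · 6561/4294967296 = 13299311025/4294967296.
Numerically: E[X] ≈ 3.1.

E[X] = 2027025 · (3/16)^{8} = 13299311025/4294967296 ≈ 3.1.


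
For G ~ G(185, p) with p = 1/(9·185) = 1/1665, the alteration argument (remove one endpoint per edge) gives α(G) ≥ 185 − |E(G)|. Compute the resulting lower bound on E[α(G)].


E[|E(G)|] = C(185, 2)·p = 17020 · (1/1665) = 92/9.
E[α(G)] ≥ n − E[|E(G)|] = 185 − 92/9 = 1573/9.
Numerically: ≈ 174.7778.
(This is only a lower bound; the true E[α(G)] may be larger.)

E[α(G)] ≥ 1573/9 ≈ 174.7778.


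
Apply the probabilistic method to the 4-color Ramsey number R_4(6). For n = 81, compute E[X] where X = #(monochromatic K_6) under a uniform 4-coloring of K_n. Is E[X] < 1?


E[X] = C(81, 6) · 4^{1 − 15} = 324540216 · 4^{−14} = 324540216/268435456.
As a reduced fraction: E[X] = 40567527/33554432 ≈ 1.209.
Is E[X] < 1? NO.
Since E[X] ≥ 1, the first-moment bound is inconclusive at n = 81; it does NOT by itself certify R_4(6) > 81.

E[X] = 40567527/33554432 ≈ 1.209; E[X] ≥ 1; first-moment method inconclusive here.


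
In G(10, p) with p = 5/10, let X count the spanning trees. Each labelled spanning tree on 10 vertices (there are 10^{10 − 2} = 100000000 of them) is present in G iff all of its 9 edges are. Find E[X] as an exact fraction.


K_10 has 10^{10 − 2} = 100000000 labelled spanning trees.
For each such spanning tree H, let X_H = 1 if all 9 edges of H are present in G. Then P[X_H = 1] = p^{9} = (1/2)^{9} = 1/512.
By linearity of expectation: E[X] = Σ_H E[X_H] = 100000000 · p^{9} = 100000000 · 1/512 = 390625/2.
Numerically: E[X] ≈ 1.95e+05.

E[X] = 100000000 · (1/2)^{9} = 390625/2 ≈ 1.95e+05.


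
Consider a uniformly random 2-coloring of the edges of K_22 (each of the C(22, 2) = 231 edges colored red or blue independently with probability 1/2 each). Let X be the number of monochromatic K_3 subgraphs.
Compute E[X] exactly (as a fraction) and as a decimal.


Let X = Σ_S X_S over the C(22, 3) = 1540 subsets S of size 3, where X_S = 1 if the K_3 on S is monochromatic.
For a fixed S, the K_3 on S has C(3, 2) = 3 edges. P[all 3 edges red] = (1/2)^3, and likewise for blue, so P[monochromatic] = 2·(1/2)^3 = 2^{1 − 3} = 1/4.
By linearity: E[X] = C(22, 3) · 2^{1 − 3} = 1540 · 1/4 = 385.
Numerically: E[X] ≈ 385.000.

E[X] = C(22,3)·2^(1−C(3,2)) = 385 ≈ 385.000.


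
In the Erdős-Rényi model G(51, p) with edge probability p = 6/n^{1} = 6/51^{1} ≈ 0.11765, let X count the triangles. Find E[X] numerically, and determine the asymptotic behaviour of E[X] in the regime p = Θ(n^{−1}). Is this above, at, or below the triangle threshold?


Number of potential triangles: C(51, 3) = 20825.
Each occurs with probability p³ ≈ (0.11765)³ ≈ 1.6283330e-03.
By linearity: E[X] = C(51, 3)·p³ ≈ 20825 · 1.6283330e-03 ≈ 33.91003.
Here α = 1, so p = 6/n is exactly at the triangle threshold p ~ 1/n. Asymptotically E[X] → c³/6 = 6³/6 = 36 ≈ 36.00000, a bounded constant. In this regime the triangle count is asymptotically Poisson(c³/6).

E[X] ≈ 33.91003; in regime p = Θ(1/n^{1}) E[X] stays bounded (at the triangle threshold p ~ 1/n).


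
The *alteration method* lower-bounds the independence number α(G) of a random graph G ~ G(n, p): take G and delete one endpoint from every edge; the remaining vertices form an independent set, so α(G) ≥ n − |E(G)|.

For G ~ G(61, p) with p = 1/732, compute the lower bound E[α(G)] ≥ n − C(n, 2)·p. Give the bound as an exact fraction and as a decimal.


E[|E(G)|] = C(61, 2)·p = 1830 · (1/732) = 5/2.
E[α(G)] ≥ n − E[|E(G)|] = 61 − 5/2 = 117/2.
Numerically: ≈ 58.5000.
(This is only a lower bound; the true E[α(G)] may be larger.)

E[α(G)] ≥ 117/2 ≈ 58.5000.


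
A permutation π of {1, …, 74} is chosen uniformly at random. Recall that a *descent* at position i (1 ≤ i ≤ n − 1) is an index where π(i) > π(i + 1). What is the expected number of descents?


Write X = Σ X_I over i = 1, …, 73, with X_I the indicator of one descent.
There are 73 indicators.
For each fixed i, the pair (π(i), π(i+1)) is a uniformly random ordered pair of distinct values from {1, …, 74}; by symmetry P[π(i) > π(i+1)] = 1/2.
By linearity: E[X] = 73 · (1/2) = (74 − 1) · (1/2) = 73/2 ≈ 36.50000.

E[X] = 73/2 = 36.50000.


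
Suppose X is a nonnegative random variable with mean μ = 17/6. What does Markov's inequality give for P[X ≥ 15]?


μ = E[X] = 17/6, a = 15.
Markov: P[X ≥ 15] ≤ μ/a = (17/6)/15 = 17/90.
Numerically: ≈ 0.18889.
(Since a = 15 > μ = 2.83333, the bound 17/90 is < 1 and informative.)

P[X ≥ 15] ≤ 17/90 ≈ 0.18889.


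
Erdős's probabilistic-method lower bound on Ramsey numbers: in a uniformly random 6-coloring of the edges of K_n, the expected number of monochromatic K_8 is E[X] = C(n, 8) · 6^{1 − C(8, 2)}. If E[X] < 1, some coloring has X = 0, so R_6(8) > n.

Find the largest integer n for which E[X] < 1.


We need C(n, 8) · 6^{1 − 28} < 1, i.e. C(n, 8) < 6^{28 − 1} = 1023490369077469249536.
Check values of n near the boundary:
  n = 1592: C(1592, 8) = 1005480414540892933435; 1005480414540892933435 < 1023490369077469249536? YES
  n = 1593: C(1593, 8) = 1010555394551193970323; 1010555394551193970323 < 1023490369077469249536? YES
  n = 1594: C(1594, 8) = 1015652773590544255167; 1015652773590544255167 < 1023490369077469249536? YES
  n = 1595: C(1595, 8) = 1020772636343363633895; 1020772636343363633895 < 1023490369077469249536? YES
  n = 1596: C(1596, 8) = 1025915067760710553965; 1025915067760710553965 < 1023490369077469249536? NO
The largest n with C(n, 8) < 1023490369077469249536 is n = 1595 (where E[X] = 113419181815929292655/113721152119718805504 ≈ 0.997). Hence R_6(8) > 1595, i.e. R_6(8) ≥ 1596.

Largest n = 1595; hence R_6(8) > 1595.


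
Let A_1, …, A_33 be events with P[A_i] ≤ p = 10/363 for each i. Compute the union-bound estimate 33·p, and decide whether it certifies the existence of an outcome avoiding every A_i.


Union bound: P[∪_{i=1}^{33} A_i] ≤ Σ_i P[A_i] ≤ 33·p = 33·(10/363) = 10/11.
Numerically: 10/11 ≈ 0.9090909.
Is 10/11 < 1? YES.
Since P[∪ A_i] ≤ 10/11 < 1, the complement has P[∩ A_i^c] ≥ 1 − 10/11 = 1/11 > 0, so some outcome avoids every A_i.

33·p = 10/11 ≈ 0.9090909; existence CERTIFIED by the union bound.


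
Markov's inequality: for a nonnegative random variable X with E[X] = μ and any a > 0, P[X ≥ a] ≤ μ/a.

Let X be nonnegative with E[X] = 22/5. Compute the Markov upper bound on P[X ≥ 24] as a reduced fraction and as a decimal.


μ = E[X] = 22/5, a = 24.
Markov: P[X ≥ 24] ≤ μ/a = (22/5)/24 = 11/60.
Numerically: ≈ 0.183333.
(Since a = 24 > μ = 4.400000, the bound 11/60 is < 1 and informative.)

P[X ≥ 24] ≤ 11/60 ≈ 0.183333.


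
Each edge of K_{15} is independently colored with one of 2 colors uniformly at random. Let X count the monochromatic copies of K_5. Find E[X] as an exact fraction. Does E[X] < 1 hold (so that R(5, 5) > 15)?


E[X] = C(15, 5) · 2^{1 − 10} = 3003 · 2^{−9} = 3003/512.
As a reduced fraction: E[X] = 3003/512 ≈ 5.8652.
Is E[X] < 1? NO.
Since E[X] ≥ 1, the first-moment bound is inconclusive at n = 15; it does NOT by itself certify R(5, 5) > 15.

E[X] = 3003/512 ≈ 5.8652; E[X] ≥ 1; first-moment method inconclusive here.


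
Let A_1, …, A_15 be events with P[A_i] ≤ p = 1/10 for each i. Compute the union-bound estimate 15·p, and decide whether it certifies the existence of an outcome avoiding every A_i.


Union bound: P[∪_{i=1}^{15} A_i] ≤ Σ_i P[A_i] ≤ 15·p = 15·(1/10) = 3/2.
Numerically: 3/2 ≈ 1.500.
Is 3/2 < 1? NO.
Since the bound 3/2 is ≥ 1, the union bound is uninformative here; it does NOT by itself certify existence.

15·p = 3/2 ≈ 1.500; existence NOT certified by the union bound.


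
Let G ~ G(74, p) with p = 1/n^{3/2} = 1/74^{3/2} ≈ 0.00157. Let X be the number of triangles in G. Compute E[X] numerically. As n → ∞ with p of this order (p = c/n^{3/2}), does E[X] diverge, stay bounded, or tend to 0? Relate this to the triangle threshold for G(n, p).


Number of potential triangles: C(74, 3) = 64824.
Each occurs with probability p³ ≈ (0.00157)³ ≈ 3.87666e-09.
By linearity: E[X] = C(74, 3)·p³ ≈ 64824 · 3.87666e-09 ≈ 0.000.
Since α = 3/2 > 1, p = c/n^{3/2} = o(1/n) is below the triangle threshold p ~ 1/n. Asymptotically E[X] ~ (c³/6)·n^{3(1−α)} = (1³/6)·n^{-1.5} → 0, so by Markov's inequality G has no triangles w.h.p.

E[X] ≈ 0.000; in regime p = Θ(1/n^{3/2}) E[X] tends to 0 (below the triangle threshold p ~ 1/n).


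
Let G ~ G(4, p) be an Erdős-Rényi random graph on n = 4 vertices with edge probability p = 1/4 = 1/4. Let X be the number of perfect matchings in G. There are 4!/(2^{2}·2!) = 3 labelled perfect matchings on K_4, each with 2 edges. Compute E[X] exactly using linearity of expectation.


K_4 has 4!/(2^{2}·2!) = 3 labelled perfect matchings.
For each such perfect matching H, let X_H = 1 if all 2 edges of H are present in G. Then P[X_H = 1] = p^{2} = (1/4)^{2} = 1/16.
By linearity: E[X] = Σ_H E[X_H] = 3 · p^{2} = 3 · 1/16 = 3/16.
Numerically: E[X] ≈ 0.1875.

E[X] = 3 · (1/4)^{2} = 3/16 ≈ 0.1875.


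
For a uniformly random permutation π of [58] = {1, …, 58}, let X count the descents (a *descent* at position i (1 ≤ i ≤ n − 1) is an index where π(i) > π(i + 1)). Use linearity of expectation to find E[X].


Write X = Σ X_I over i = 1, …, 57, with X_I the indicator of one descent.
There are 57 indicators.
For each fixed i, the pair (π(i), π(i+1)) is a uniformly random ordered pair of distinct values from {1, …, 58}; by symmetry P[π(i) > π(i+1)] = 1/2.
By linearity: E[X] = 57 · (1/2) = (58 − 1) · (1/2) = 57/2 ≈ 28.50000.

E[X] = 57/2 = 28.50000.


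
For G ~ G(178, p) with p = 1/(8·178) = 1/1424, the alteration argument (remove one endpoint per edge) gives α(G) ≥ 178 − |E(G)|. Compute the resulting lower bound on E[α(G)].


E[|E(G)|] = C(178, 2)·p = 15753 · (1/1424) = 177/16.
E[α(G)] ≥ n − E[|E(G)|] = 178 − 177/16 = 2671/16.
Numerically: ≈ 166.937500.
(This is only a lower bound; the true E[α(G)] may be larger.)

E[α(G)] ≥ 2671/16 ≈ 166.937500.


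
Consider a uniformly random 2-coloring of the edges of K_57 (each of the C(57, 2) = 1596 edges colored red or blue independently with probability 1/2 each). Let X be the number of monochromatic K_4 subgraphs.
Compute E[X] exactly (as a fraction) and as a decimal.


Let X = Σ_S X_S over the C(57, 4) = 395010 subsets S of size 4, where X_S = 1 if the K_4 on S is monochromatic.
For a fixed S, the K_4 on S has C(4, 2) = 6 edges. P[all 6 edges red] = (1/2)^6, and likewise for blue, so P[monochromatic] = 2·(1/2)^6 = 2^{1 − 6} = 1/32.
By linearity of expectation: E[X] = C(57, 4) · 2^{1 − 6} = 395010 · 1/32 = 197505/16.
Numerically: E[X] ≈ 12344.062.

E[X] = C(57,4)·2^(1−C(4,2)) = 197505/16 ≈ 12344.062.


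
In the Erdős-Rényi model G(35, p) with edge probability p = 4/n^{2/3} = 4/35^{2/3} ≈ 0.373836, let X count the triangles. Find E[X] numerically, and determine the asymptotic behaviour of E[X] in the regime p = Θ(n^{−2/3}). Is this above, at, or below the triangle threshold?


Number of potential triangles: C(35, 3) = 6545.
Each occurs with probability p³ ≈ (0.373836)³ ≈ 5.22448980e-02.
By linearity: E[X] = C(35, 3)·p³ ≈ 6545 · 5.22448980e-02 ≈ 341.942857.
Since α = 2/3 < 1, p = c/n^{2/3} ≫ 1/n is above the triangle threshold p ~ 1/n. Asymptotically E[X] ~ (c³/6)·n^{3(1−α)} = (4³/6)·n^{1} → ∞; triangles are abundant w.h.p.

E[X] ≈ 341.942857; in regime p = Θ(1/n^{2/3}) E[X] diverges (above the triangle threshold p ~ 1/n).


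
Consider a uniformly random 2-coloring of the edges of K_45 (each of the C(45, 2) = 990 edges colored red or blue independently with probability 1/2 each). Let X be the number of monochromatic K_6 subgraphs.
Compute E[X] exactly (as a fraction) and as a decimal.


Let X = Σ_S X_S over the C(45, 6) = 8145060 subsets S of size 6, where X_S = 1 if the K_6 on S is monochromatic.
For a fixed S, the K_6 on S has C(6, 2) = 15 edges. P[all 15 edges red] = (1/2)^15, and likewise for blue, so P[monochromatic] = 2·(1/2)^15 = 2^{1 − 15} = 1/16384.
By linearity: E[X] = C(45, 6) · 2^{1 − 15} = 8145060 · 1/16384 = 2036265/4096.
Numerically: E[X] ≈ 497.135010.

E[X] = C(45,6)·2^(1−C(6,2)) = 2036265/4096 ≈ 497.135010.


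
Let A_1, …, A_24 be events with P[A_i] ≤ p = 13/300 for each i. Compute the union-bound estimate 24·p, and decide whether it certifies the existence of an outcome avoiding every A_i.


Union bound: P[∪_{i=1}^{24} A_i] ≤ Σ_i P[A_i] ≤ 24·p = 24·(13/300) = 26/25.
Numerically: 26/25 ≈ 1.04000.
Is 26/25 < 1? NO.
Since the bound 26/25 is ≥ 1, the union bound is uninformative here; it does NOT by itself certify existence.

24·p = 26/25 ≈ 1.04000; existence NOT certified by the union bound.


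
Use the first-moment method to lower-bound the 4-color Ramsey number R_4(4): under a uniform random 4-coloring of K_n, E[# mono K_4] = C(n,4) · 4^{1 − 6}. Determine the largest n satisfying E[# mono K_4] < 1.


We need C(n, 4) · 4^{1 − 6} < 1, i.e. C(n, 4) < 4^{6 − 1} = 1024.
Check values of n near the boundary:
  n = 8: C(8, 4) = 70; 70 < 1024? YES
  n = 9: C(9, 4) = 126; 126 < 1024? YES
  n = 10: C(10, 4) = 210; 210 < 1024? YES
  n = 11: C(11, 4) = 330; 330 < 1024? YES
  n = 12: C(12, 4) = 495; 495 < 1024? YES
  n = 13: C(13, 4) = 715; 715 < 1024? YES
  n = 14: C(14, 4) = 1001; 1001 < 1024? YES
  n = 15: C(15, 4) = 1365; 1365 < 1024? NO
The largest n with C(n, 4) < 1024 is n = 14 (where E[X] = 1001/1024 ≈ 0.978). Hence R_4(4) > 14, i.e. R_4(4) ≥ 15.

Largest n = 14; hence R_4(4) > 14.


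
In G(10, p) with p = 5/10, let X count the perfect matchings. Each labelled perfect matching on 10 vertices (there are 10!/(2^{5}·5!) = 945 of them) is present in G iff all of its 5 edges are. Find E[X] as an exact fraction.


K_10 has 10!/(2^{5}·5!) = 945 labelled perfect matchings.
For each such perfect matching H, let X_H = 1 if all 5 edges of H are present in G. Then P[X_H = 1] = p^{5} = (1/2)^{5} = 1/32.
Summing the indicators: E[X] = Σ_H E[X_H] = 945 · p^{5} = 945 · 1/32 = 945/32.
Numerically: E[X] ≈ 29.53.

E[X] = 945 · (1/2)^{5} = 945/32 ≈ 29.53.


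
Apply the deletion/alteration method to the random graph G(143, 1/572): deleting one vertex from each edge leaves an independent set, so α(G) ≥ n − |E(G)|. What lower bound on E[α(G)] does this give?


E[|E(G)|] = C(143, 2)·p = 10153 · (1/572) = 71/4.
E[α(G)] ≥ n − E[|E(G)|] = 143 − 71/4 = 501/4.
Numerically: ≈ 125.250000.
(This is only a lower bound; the true E[α(G)] may be larger.)

E[α(G)] ≥ 501/4 ≈ 125.250000.
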